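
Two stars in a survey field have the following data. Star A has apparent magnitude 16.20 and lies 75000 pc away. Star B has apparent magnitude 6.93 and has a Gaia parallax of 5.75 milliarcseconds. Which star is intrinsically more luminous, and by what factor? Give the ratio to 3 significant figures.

Star A is more luminous, by a factor of 36.4.

Star A: M = m − 5 log₁₀ d + 5 = 16.20 − 5·4.8751 + 5 = -3.175
Star B: p = 5.75 mas = 5.75×10^-3″ → d = 1/p = 173.9 pc
Star B: M = m − 5 log₁₀ d + 5 = 6.93 − 5·2.2403 + 5 = 0.728
ΔM = M_A − M_B = -3.175 − (0.728) = -3.904; smaller M is more luminous → Star A.
L ratio = 10^(0.4 |ΔM|) = 10^1.561 = 36.43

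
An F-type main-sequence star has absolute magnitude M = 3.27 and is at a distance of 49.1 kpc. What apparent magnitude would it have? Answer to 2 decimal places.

d = 49.1 kpc = 49100 pc
m = M + 5 log₁₀ d − 5 = 3.27 + 5·4.6911 − 5 = 21.725

m ≈ 21.73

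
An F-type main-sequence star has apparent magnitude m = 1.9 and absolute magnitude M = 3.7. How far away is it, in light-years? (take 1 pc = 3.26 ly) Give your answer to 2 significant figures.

d ≈ 14 ly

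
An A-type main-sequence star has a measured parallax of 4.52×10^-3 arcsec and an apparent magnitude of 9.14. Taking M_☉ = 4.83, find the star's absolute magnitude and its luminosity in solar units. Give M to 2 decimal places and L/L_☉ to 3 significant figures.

d = 1/p = 1/4.52×10^-3″ = 221.2 pc
M = m − 5 log₁₀ d + 5 = 9.14 − 5·2.3449 + 5 = 2.416
M − M_☉ = 2.416 − 4.83 = -2.414
L/L_☉ = 10^(−0.4 × -2.414) = 9.241

M ≈ 2.42; L/L_☉ ≈ 9.24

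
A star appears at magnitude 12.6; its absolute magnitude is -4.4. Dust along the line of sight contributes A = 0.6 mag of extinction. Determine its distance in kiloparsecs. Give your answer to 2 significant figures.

m − M = 5 log₁₀(d/10 pc) + A  ⇒  12.6 − (-4.4) − 0.6 = 5 log₁₀(d/10)
16.400 = 5 log₁₀(d/10)
log₁₀ d = (m − M − A)/5 + 1 = 4.2800
d = 10^4.2800 = 19050 pc
= 19.05 kpc

d ≈ 19 kpc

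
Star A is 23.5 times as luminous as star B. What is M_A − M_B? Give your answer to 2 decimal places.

Pogson: ΔM = −2.5 log₁₀(ratio) = −2.5 log₁₀(23.5) = −2.5 × 1.3711 = -3.428
Star A is brighter, so it has the smaller magnitude: the difference is negative.

M_A − M_B ≈ -3.43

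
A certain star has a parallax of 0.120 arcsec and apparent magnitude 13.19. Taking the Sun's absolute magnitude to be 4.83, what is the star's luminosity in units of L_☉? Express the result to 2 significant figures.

L/L_☉ ≈ 3.1×10^-4

d = 1/p = 1/0.120″ = 8.333 pc
M = m − 5 log₁₀ d + 5 = 13.19 − 5·0.9208 + 5 = 13.586
M − M_☉ = 13.586 − 4.83 = 8.756
L/L_☉ = 10^(−0.4 × 8.756) = 3.145×10^-4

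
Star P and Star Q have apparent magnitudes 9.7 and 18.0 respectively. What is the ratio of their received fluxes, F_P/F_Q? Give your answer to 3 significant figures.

Δm = 9.7 − (18.0) = -8.3
Flux ratio = 10^(−0.4 Δm) = 10^(−0.4 × -8.3) = 10^3.320 = 2089

F_P/F_Q ≈ 2090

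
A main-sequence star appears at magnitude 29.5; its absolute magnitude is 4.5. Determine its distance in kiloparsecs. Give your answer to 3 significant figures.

Distance modulus: m − M = 29.5 − (4.5) = 25.000
m − M = 5 log₁₀ d − 5
log₁₀ d = (m − M)/5 + 1 = 6.0000
d = 10^6.0000 = 1.000×10^6 pc
= 1000 kpc

d ≈ 1000 kpc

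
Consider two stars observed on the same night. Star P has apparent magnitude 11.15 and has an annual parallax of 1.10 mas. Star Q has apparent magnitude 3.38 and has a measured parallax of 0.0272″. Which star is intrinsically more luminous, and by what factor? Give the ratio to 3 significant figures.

Star Q is more luminous, by a factor of 2.10.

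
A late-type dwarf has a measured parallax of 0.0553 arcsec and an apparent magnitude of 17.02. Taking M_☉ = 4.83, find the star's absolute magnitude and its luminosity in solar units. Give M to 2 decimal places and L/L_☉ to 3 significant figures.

d = 1/p = 1/0.0553″ = 18.08 pc
M = m − 5 log₁₀ d + 5 = 17.02 − 5·1.2573 + 5 = 15.734
M − M_☉ = 15.734 − 4.83 = 10.904
L/L_☉ = 10^(−0.4 × 10.904) = 4.351×10^-5

M ≈ 15.73; L/L_☉ ≈ 4.35×10^-5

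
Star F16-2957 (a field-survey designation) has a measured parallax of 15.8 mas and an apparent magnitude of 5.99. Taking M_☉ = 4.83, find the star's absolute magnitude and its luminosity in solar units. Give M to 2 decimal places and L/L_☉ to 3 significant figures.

M ≈ 1.98; L/L_☉ ≈ 13.8

d = 1/p = 1000/15.8 mas = 63.29 pc
M = m − 5 log₁₀ d + 5 = 5.99 − 5·1.8013 + 5 = 1.983
M − M_☉ = 1.983 − 4.83 = -2.847
L/L_☉ = 10^(−0.4 × -2.847) = 13.76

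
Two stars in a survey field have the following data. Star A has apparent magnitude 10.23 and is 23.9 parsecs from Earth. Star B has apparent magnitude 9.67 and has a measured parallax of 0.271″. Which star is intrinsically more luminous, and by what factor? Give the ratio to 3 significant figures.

Star A is more luminous, by a factor of 25.0.

Star A: M = m − 5 log₁₀ d + 5 = 10.23 − 5·1.3784 + 5 = 8.338
Star B: d = 1/p = 1/0.271″ = 3.690 pc
Star B: M = m − 5 log₁₀ d + 5 = 9.67 − 5·0.5670 + 5 = 11.835
ΔM = M_A − M_B = 8.338 − (11.835) = -3.497; smaller M is more luminous → Star A.
L ratio = 10^(0.4 |ΔM|) = 10^1.399 = 25.05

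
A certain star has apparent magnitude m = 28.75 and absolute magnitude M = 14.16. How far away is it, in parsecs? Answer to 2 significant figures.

μ = m − M = 14.590
m − M = 5 log₁₀ d − 5
log₁₀ d = (m − M)/5 + 1 = 3.9180
d = 10^3.9180 = 8279 pc

d ≈ 8300 pc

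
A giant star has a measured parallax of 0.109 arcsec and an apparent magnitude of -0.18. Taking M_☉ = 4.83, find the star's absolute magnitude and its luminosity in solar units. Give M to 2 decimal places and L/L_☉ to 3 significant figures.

d = 1/p = 1/0.109″ = 9.174 pc
M = m − 5 log₁₀ d + 5 = -0.18 − 5·0.9626 + 5 = 0.007
M − M_☉ = 0.007 − 4.83 = -4.823
L/L_☉ = 10^(−0.4 × -4.823) = 84.95

M ≈ 0.01; L/L_☉ ≈ 84.9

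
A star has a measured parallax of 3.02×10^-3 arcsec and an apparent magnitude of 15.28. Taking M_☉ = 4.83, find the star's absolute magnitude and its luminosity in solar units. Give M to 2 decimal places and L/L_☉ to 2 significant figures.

d = 1/p = 1/3.02×10^-3″ = 331.1 pc
M = m − 5 log₁₀ d + 5 = 15.28 − 5·2.5200 + 5 = 7.680
M − M_☉ = 7.680 − 4.83 = 2.850
L/L_☉ = 10^(−0.4 × 2.850) = 0.07244

M ≈ 7.68; L/L_☉ ≈ 0.072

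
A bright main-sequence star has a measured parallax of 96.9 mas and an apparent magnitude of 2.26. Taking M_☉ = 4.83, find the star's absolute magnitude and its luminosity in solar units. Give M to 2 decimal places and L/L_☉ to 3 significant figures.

M ≈ 2.19; L/L_☉ ≈ 11.4

d = 1/p = 1000/96.9 mas = 10.32 pc
M = m − 5 log₁₀ d + 5 = 2.26 − 5·1.0137 + 5 = 2.192
M − M_☉ = 2.192 − 4.83 = -2.638
L/L_☉ = 10^(−0.4 × -2.638) = 11.36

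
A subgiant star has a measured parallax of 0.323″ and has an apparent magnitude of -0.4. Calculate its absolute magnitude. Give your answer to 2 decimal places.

d = 1/p = 1/0.323″ = 3.096 pc
5 log₁₀(d/10 pc) = 5 log₁₀(3.096) − 5 = -2.546
M = m − 5 log₁₀(d/10) = -0.4 + 2.546 = 2.146

M ≈ 2.15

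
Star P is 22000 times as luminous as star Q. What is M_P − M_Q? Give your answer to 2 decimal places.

Pogson: ΔM = −2.5 log₁₀(ratio) = −2.5 log₁₀(22000) = −2.5 × 4.3424 = -10.856
Star P is brighter, so it has the smaller magnitude: the difference is negative.

M_P − M_Q ≈ -10.86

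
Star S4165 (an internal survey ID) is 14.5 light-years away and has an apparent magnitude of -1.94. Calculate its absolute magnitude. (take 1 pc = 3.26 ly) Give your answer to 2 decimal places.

M ≈ -0.18

d = 14.5 ly / 3.26 = 4.448 pc
5 log₁₀(d/10 pc) = 5 log₁₀(4.448) − 5 = -1.759
M = m − 5 log₁₀(d/10) = -1.94 + 1.759 = -0.181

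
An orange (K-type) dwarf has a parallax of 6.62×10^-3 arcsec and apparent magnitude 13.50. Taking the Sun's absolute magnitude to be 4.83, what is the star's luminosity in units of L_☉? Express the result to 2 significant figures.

d = 1/p = 1/6.62×10^-3″ = 151.1 pc
M = m − 5 log₁₀ d + 5 = 13.50 − 5·2.1791 + 5 = 7.604
M − M_☉ = 7.604 − 4.83 = 2.774
L/L_☉ = 10^(−0.4 × 2.774) = 0.07768

L/L_☉ ≈ 0.078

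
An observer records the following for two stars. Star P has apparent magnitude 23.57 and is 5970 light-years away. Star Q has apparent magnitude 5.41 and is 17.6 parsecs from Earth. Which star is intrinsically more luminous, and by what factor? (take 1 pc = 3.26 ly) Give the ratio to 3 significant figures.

Star P: d = 5970 ly / 3.26 = 1831 pc
Star P: M = m − 5 log₁₀ d + 5 = 23.57 − 5·3.2628 + 5 = 12.256
Star Q: M = m − 5 log₁₀ d + 5 = 5.41 − 5·1.2455 + 5 = 4.182
ΔM = M_P − M_Q = 12.256 − (4.182) = 8.074; smaller M is more luminous → Star Q.
L ratio = 10^(0.4 |ΔM|) = 10^3.230 = 1696

Star Q is more luminous, by a factor of 1700.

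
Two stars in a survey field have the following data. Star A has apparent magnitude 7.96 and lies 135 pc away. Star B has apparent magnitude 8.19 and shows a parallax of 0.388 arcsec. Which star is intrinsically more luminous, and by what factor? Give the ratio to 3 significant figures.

Star A: M = m − 5 log₁₀ d + 5 = 7.96 − 5·2.1303 + 5 = 2.308
Star B: d = 1/p = 1/0.388″ = 2.577 pc
Star B: M = m − 5 log₁₀ d + 5 = 8.19 − 5·0.4112 + 5 = 11.134
ΔM = M_A − M_B = 2.308 − (11.134) = -8.826; smaller M is more luminous → Star A.
L ratio = 10^(0.4 |ΔM|) = 10^3.530 = 3391

Star A is more luminous, by a factor of 3390.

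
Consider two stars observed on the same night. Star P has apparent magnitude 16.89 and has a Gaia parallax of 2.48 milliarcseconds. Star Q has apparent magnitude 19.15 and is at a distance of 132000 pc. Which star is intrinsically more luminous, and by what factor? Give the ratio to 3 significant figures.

Star Q is more luminous, by a factor of 13400.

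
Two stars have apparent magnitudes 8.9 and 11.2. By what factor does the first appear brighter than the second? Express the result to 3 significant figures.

8.32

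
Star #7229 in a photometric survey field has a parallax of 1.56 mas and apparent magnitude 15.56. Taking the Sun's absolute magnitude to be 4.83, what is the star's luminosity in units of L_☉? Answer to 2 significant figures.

d = 1/p = 1000/1.56 mas = 641.0 pc
M = m − 5 log₁₀ d + 5 = 15.56 − 5·2.8069 + 5 = 6.526
M − M_☉ = 6.526 − 4.83 = 1.696
L/L_☉ = 10^(−0.4 × 1.696) = 0.2098

L/L_☉ ≈ 0.21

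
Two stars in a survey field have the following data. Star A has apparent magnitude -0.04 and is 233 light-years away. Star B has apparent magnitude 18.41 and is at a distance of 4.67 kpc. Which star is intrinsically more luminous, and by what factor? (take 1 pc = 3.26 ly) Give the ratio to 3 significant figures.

Star A: d = 233 ly / 3.26 = 71.47 pc
Star A: M = m − 5 log₁₀ d + 5 = -0.04 − 5·1.8541 + 5 = -4.311
Star B: d = 4.67 kpc = 4670 pc
Star B: M = m − 5 log₁₀ d + 5 = 18.41 − 5·3.6693 + 5 = 5.063
ΔM = M_A − M_B = -4.311 − (5.063) = -9.374; smaller M is more luminous → Star A.
L ratio = 10^(0.4 |ΔM|) = 10^3.750 = 5619

Star A is more luminous, by a factor of 5620.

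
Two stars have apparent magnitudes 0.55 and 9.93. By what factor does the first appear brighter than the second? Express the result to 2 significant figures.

5600

Δm = 0.55 − (9.93) = -9.38
Flux ratio = 10^(−0.4 Δm) = 10^(−0.4 × -9.38) = 10^3.752 = 5649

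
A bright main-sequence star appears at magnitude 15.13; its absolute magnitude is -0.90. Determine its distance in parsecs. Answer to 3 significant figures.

μ = m − M = 16.030
m − M = 5 log₁₀ d − 5
log₁₀ d = (m − M)/5 + 1 = 4.2060
d = 10^4.2060 = 16070 pc

d ≈ 16100 pc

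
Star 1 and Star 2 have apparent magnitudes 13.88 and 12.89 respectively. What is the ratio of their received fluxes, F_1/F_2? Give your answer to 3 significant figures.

Δm = 13.88 − (12.89) = 0.99
Flux ratio = 10^(−0.4 Δm) = 10^(−0.4 × 0.99) = 10^-0.396 = 0.4018

F_1/F_2 ≈ 0.402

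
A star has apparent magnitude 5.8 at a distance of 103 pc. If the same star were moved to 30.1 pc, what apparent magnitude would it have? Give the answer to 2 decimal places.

m ≈ 3.13

Flux ∝ 1/d², so Δm = 5 log₁₀(d₂/d₁) = 5 log₁₀(30.1/103) = -2.671
m₂ = m₁ + Δm = 5.8 + (-2.671) = 3.129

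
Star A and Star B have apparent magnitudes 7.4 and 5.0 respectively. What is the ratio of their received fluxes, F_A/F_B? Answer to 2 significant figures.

F_A/F_B ≈ 0.11

Magnitude difference = 2.4
Flux ratio = 10^(−0.4 Δm) = 10^(−0.4 × 2.4) = 10^-0.960 = 0.1096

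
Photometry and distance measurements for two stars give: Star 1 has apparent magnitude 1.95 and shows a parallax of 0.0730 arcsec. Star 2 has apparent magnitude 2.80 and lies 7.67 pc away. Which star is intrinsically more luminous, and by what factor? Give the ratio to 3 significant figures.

Star 1 is more luminous, by a factor of 6.98.

Star 1: d = 1/p = 1/0.0730″ = 13.70 pc
Star 1: M = m − 5 log₁₀ d + 5 = 1.95 − 5·1.1367 + 5 = 1.267
Star 2: M = m − 5 log₁₀ d + 5 = 2.80 − 5·0.8848 + 5 = 3.376
ΔM = M_1 − M_2 = 1.267 − (3.376) = -2.109; smaller M is more luminous → Star 1.
L ratio = 10^(0.4 |ΔM|) = 10^0.844 = 6.979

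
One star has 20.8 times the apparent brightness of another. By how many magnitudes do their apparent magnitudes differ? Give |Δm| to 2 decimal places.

Pogson: Δm = −2.5 log₁₀(ratio) = −2.5 log₁₀(20.8) = −2.5 × 1.3181 = -3.295

|Δm| ≈ 3.30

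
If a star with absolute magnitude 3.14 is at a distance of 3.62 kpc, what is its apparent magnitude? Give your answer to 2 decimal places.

m ≈ 15.93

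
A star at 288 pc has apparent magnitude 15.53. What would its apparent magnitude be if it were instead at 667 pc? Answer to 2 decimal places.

m ≈ 17.35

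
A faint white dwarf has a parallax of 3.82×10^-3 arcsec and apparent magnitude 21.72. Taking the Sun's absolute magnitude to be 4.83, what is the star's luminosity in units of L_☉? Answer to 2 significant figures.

d = 1/p = 1/3.82×10^-3″ = 261.8 pc
M = m − 5 log₁₀ d + 5 = 21.72 − 5·2.4179 + 5 = 14.630
M − M_☉ = 14.630 − 4.83 = 9.800
L/L_☉ = 10^(−0.4 × 9.800) = 1.202×10^-4

L/L_☉ ≈ 1.2×10^-4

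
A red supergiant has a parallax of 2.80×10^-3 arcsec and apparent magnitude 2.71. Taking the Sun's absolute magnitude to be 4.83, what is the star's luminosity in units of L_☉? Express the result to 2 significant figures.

d = 1/p = 1/2.80×10^-3″ = 357.1 pc
M = m − 5 log₁₀ d + 5 = 2.71 − 5·2.5528 + 5 = -5.054
M − M_☉ = -5.054 − 4.83 = -9.884
L/L_☉ = 10^(−0.4 × -9.884) = 8988

L/L_☉ ≈ 9000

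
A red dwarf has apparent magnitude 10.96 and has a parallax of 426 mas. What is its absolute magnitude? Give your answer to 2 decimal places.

p = 426 mas = 0.426″ → d = 1/p = 2.347 pc
5 log₁₀(d/10 pc) = 5 log₁₀(2.347) − 5 = -3.147
M = m − 5 log₁₀(d/10) = 10.96 + 3.147 = 14.107

M ≈ 14.11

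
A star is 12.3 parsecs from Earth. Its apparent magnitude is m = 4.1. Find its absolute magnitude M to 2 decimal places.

M ≈ 3.65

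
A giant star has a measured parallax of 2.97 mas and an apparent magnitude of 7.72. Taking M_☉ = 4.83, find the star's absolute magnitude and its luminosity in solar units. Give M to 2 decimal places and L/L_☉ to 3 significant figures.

M ≈ 0.08; L/L_☉ ≈ 79.2

d = 1/p = 1000/2.97 mas = 336.7 pc
M = m − 5 log₁₀ d + 5 = 7.72 − 5·2.5272 + 5 = 0.084
M − M_☉ = 0.084 − 4.83 = -4.746
L/L_☉ = 10^(−0.4 × -4.746) = 79.16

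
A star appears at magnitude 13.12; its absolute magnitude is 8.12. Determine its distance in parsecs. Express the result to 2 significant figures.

d ≈ 100 pc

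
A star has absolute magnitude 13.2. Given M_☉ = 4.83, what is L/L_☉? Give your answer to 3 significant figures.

L/L_☉ ≈ 4.49×10^-4

M − M_☉ = 13.2 − 4.83 = 8.370
L/L_☉ = 10^(−0.4 (M − M_☉)) = 10^-3.348 = 4.487×10^-4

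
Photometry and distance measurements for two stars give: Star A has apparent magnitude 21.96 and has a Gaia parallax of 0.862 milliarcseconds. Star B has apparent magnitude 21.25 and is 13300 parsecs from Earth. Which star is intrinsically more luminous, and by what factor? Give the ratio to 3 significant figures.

Star A: p = 0.862 mas = 8.62×10^-4″ → d = 1/p = 1160 pc
Star A: M = m − 5 log₁₀ d + 5 = 21.96 − 5·3.0645 + 5 = 11.638
Star B: M = m − 5 log₁₀ d + 5 = 21.25 − 5·4.1239 + 5 = 5.631
ΔM = M_A − M_B = 11.638 − (5.631) = 6.007; smaller M is more luminous → Star B.
L ratio = 10^(0.4 |ΔM|) = 10^2.403 = 252.8

Star B is more luminous, by a factor of 253.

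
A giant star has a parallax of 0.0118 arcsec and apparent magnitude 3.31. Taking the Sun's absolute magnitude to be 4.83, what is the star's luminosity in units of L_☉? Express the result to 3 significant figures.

L/L_☉ ≈ 291

d = 1/p = 1/0.0118″ = 84.75 pc
M = m − 5 log₁₀ d + 5 = 3.31 − 5·1.9281 + 5 = -1.331
M − M_☉ = -1.331 − 4.83 = -6.161
L/L_☉ = 10^(−0.4 × -6.161) = 291.2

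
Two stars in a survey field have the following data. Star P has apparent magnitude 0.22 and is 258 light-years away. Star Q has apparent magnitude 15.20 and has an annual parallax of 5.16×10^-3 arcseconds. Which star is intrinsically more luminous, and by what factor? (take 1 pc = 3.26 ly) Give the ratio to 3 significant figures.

Star P is more luminous, by a factor of 164000.

Star P: d = 258 ly / 3.26 = 79.14 pc
Star P: M = m − 5 log₁₀ d + 5 = 0.22 − 5·1.8984 + 5 = -4.272
Star Q: d = 1/p = 1/5.16×10^-3″ = 193.8 pc
Star Q: M = m − 5 log₁₀ d + 5 = 15.20 − 5·2.2874 + 5 = 8.763
ΔM = M_P − M_Q = -4.272 − (8.763) = -13.035; smaller M is more luminous → Star P.
L ratio = 10^(0.4 |ΔM|) = 10^5.214 = 163700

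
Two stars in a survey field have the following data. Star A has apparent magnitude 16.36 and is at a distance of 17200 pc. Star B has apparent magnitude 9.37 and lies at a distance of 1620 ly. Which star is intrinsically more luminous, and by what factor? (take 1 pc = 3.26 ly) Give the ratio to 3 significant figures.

Star A is more luminous, by a factor of 1.92.

Star A: M = m − 5 log₁₀ d + 5 = 16.36 − 5·4.2355 + 5 = 0.182
Star B: d = 1620 ly / 3.26 = 496.9 pc
Star B: M = m − 5 log₁₀ d + 5 = 9.37 − 5·2.6963 + 5 = 0.889
ΔM = M_A − M_B = 0.182 − (0.889) = -0.706; smaller M is more luminous → Star A.
L ratio = 10^(0.4 |ΔM|) = 10^0.282 = 1.916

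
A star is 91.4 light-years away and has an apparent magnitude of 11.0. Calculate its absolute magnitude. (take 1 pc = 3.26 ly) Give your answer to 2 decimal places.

M ≈ 8.76

d = 91.4 ly / 3.26 = 28.04 pc
5 log₁₀(d/10 pc) = 5 log₁₀(28.04) − 5 = 2.239
M = m − 5 log₁₀(d/10) = 11.0 − 2.239 = 8.761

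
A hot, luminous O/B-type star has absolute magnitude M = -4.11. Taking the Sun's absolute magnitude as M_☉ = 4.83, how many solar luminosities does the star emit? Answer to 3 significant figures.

L/L_☉ ≈ 3770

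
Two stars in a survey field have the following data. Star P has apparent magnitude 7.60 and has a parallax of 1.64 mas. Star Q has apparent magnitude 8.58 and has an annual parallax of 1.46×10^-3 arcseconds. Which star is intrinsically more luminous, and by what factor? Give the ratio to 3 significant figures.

Star P is more luminous, by a factor of 1.95.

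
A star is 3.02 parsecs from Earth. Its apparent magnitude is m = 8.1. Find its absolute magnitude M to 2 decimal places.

M ≈ 10.70

5 log₁₀(d/10 pc) = 5 log₁₀(3.020) − 5 = -2.600
M = m − 5 log₁₀(d/10) = 8.1 + 2.600 = 10.700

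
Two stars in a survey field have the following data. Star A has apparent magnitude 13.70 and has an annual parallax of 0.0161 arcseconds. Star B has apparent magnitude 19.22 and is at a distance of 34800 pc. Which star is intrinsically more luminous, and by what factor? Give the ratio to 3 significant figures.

Star B is more luminous, by a factor of 1940.

Star A: d = 1/p = 1/0.0161″ = 62.11 pc
Star A: M = m − 5 log₁₀ d + 5 = 13.70 − 5·1.7932 + 5 = 9.734
Star B: M = m − 5 log₁₀ d + 5 = 19.22 − 5·4.5416 + 5 = 1.512
ΔM = M_A − M_B = 9.734 − (1.512) = 8.222; smaller M is more luminous → Star B.
L ratio = 10^(0.4 |ΔM|) = 10^3.289 = 1945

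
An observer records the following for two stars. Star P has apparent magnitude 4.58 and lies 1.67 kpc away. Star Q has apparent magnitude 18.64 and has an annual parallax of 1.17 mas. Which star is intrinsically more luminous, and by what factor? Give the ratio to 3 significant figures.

Star P: d = 1.67 kpc = 1670 pc
Star P: M = m − 5 log₁₀ d + 5 = 4.58 − 5·3.2227 + 5 = -6.534
Star Q: p = 1.17 mas = 1.17×10^-3″ → d = 1/p = 854.7 pc
Star Q: M = m − 5 log₁₀ d + 5 = 18.64 − 5·2.9318 + 5 = 8.981
ΔM = M_P − M_Q = -6.534 − (8.981) = -15.515; smaller M is more luminous → Star P.
L ratio = 10^(0.4 |ΔM|) = 10^6.206 = 1.606×10^6

Star P is more luminous, by a factor of 1.61×10^6.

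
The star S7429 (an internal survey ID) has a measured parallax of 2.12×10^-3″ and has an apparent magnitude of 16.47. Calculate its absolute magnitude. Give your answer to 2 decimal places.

M ≈ 8.10

d = 1/p = 1/2.12×10^-3″ = 471.7 pc
5 log₁₀(d/10 pc) = 5 log₁₀(471.7) − 5 = 8.368
M = m − 5 log₁₀(d/10) = 16.47 − 8.368 = 8.102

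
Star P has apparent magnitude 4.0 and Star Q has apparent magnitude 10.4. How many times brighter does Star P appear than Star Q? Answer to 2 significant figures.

Δm = 4.0 − (10.4) = -6.4
Flux ratio = 10^(−0.4 Δm) = 10^(−0.4 × -6.4) = 10^2.560 = 363.1

360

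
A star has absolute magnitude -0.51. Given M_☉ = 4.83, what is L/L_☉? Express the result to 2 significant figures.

L/L_☉ ≈ 140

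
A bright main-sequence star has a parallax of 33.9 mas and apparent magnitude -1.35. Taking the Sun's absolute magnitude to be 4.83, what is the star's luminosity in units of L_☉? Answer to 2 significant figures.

d = 1/p = 1000/33.9 mas = 29.50 pc
M = m − 5 log₁₀ d + 5 = -1.35 − 5·1.4698 + 5 = -3.699
M − M_☉ = -3.699 − 4.83 = -8.529
L/L_☉ = 10^(−0.4 × -8.529) = 2580

L/L_☉ ≈ 2600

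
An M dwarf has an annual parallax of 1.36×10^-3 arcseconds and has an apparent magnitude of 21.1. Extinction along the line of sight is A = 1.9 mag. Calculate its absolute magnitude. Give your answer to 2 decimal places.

M ≈ 9.87

d = 1/p = 1/1.36×10^-3″ = 735.3 pc
5 log₁₀(d/10 pc) = 5 log₁₀(735.3) − 5 = 9.332
M = m − 5 log₁₀(d/10) − A = 21.1 − 9.332 − 1.9 = 9.868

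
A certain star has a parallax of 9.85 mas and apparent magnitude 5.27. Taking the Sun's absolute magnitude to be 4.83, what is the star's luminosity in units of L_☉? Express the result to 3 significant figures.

L/L_☉ ≈ 68.7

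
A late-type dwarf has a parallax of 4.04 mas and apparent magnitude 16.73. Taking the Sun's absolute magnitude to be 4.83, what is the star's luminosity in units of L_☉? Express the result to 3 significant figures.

d = 1/p = 1000/4.04 mas = 247.5 pc
M = m − 5 log₁₀ d + 5 = 16.73 − 5·2.3936 + 5 = 9.762
M − M_☉ = 9.762 − 4.83 = 4.932
L/L_☉ = 10^(−0.4 × 4.932) = 0.01065

L/L_☉ ≈ 0.0106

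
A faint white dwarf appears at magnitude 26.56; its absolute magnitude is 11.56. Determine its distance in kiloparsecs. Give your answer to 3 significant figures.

μ = m − M = 15.000
m − M = 5 log₁₀ d − 5
log₁₀ d = (m − M)/5 + 1 = 4.0000
d = 10^4.0000 = 10000 pc
= 10.00 kpc

d ≈ 10.0 kpc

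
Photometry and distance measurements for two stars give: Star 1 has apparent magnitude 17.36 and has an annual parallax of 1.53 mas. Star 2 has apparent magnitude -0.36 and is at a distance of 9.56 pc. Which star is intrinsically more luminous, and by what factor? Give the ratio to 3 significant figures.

Star 1: p = 1.53 mas = 1.53×10^-3″ → d = 1/p = 653.6 pc
Star 1: M = m − 5 log₁₀ d + 5 = 17.36 − 5·2.8153 + 5 = 8.283
Star 2: M = m − 5 log₁₀ d + 5 = -0.36 − 5·0.9805 + 5 = -0.262
ΔM = M_1 − M_2 = 8.283 − (-0.262) = 8.546; smaller M is more luminous → Star 2.
L ratio = 10^(0.4 |ΔM|) = 10^3.418 = 2620

Star 2 is more luminous, by a factor of 2620.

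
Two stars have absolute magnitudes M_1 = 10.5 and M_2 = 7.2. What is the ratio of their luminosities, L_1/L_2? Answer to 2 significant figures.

ΔM = M_1 − M_2 = 3.3
L_1/L_2 = 10^(−0.4 ΔM) = 10^-1.320 = 0.04786

L_1/L_2 ≈ 0.048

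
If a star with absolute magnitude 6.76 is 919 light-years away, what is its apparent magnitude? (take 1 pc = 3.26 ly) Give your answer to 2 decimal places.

m ≈ 14.01

d = 919 ly / 3.26 = 281.9 pc
m = M + 5 log₁₀ d − 5 = 6.76 + 5·2.4501 − 5 = 14.010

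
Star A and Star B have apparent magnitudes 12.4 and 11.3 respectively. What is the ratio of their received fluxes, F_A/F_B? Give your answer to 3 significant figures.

Δm = 12.4 − (11.3) = 1.1
Flux ratio = 10^(−0.4 Δm) = 10^(−0.4 × 1.1) = 10^-0.440 = 0.3631

F_A/F_B ≈ 0.363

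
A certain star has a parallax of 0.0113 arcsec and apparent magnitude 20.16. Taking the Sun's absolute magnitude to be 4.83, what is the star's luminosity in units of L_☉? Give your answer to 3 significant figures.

L/L_☉ ≈ 5.78×10^-5

d = 1/p = 1/0.0113″ = 88.50 pc
M = m − 5 log₁₀ d + 5 = 20.16 − 5·1.9469 + 5 = 15.425
M − M_☉ = 15.425 − 4.83 = 10.595
L/L_☉ = 10^(−0.4 × 10.595) = 5.779×10^-5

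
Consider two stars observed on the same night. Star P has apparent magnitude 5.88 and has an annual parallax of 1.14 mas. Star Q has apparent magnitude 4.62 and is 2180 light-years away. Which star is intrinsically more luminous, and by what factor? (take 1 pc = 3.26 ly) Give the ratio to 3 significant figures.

Star P: p = 1.14 mas = 1.14×10^-3″ → d = 1/p = 877.2 pc
Star P: M = m − 5 log₁₀ d + 5 = 5.88 − 5·2.9431 + 5 = -3.835
Star Q: d = 2180 ly / 3.26 = 668.7 pc
Star Q: M = m − 5 log₁₀ d + 5 = 4.62 − 5·2.8252 + 5 = -4.506
ΔM = M_P − M_Q = -3.835 − (-4.506) = 0.671; smaller M is more luminous → Star Q.
L ratio = 10^(0.4 |ΔM|) = 10^0.268 = 1.855

Star Q is more luminous, by a factor of 1.85.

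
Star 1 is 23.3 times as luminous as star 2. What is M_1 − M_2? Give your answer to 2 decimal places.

Pogson: ΔM = −2.5 log₁₀(ratio) = −2.5 log₁₀(23.3) = −2.5 × 1.3674 = -3.418
Star 1 is brighter, so it has the smaller magnitude: the difference is negative.

M_1 − M_2 ≈ -3.42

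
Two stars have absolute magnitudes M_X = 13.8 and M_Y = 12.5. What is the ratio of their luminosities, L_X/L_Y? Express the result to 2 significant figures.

ΔM = M_X − M_Y = 1.3
L_X/L_Y = 10^(−0.4 ΔM) = 10^-0.520 = 0.3020

L_X/L_Y ≈ 0.30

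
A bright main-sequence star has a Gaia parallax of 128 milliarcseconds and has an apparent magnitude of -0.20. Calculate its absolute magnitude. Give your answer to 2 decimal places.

M ≈ 0.34

p = 128 mas = 0.128″ → d = 1/p = 7.812 pc
5 log₁₀(d/10 pc) = 5 log₁₀(7.812) − 5 = -0.536
M = m − 5 log₁₀(d/10) = -0.20 + 0.536 = 0.336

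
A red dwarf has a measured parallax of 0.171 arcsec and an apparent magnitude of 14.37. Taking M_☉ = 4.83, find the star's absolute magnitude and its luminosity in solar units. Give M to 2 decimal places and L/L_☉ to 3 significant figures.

d = 1/p = 1/0.171″ = 5.848 pc
M = m − 5 log₁₀ d + 5 = 14.37 − 5·0.7670 + 5 = 15.535
M − M_☉ = 15.535 − 4.83 = 10.705
L/L_☉ = 10^(−0.4 × 10.705) = 5.224×10^-5

M ≈ 15.53; L/L_☉ ≈ 5.22×10^-5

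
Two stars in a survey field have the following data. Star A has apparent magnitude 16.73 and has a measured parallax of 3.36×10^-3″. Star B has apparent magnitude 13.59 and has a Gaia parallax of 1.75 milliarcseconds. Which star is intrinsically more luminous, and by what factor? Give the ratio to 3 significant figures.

Star B is more luminous, by a factor of 66.5.

Star A: d = 1/p = 1/3.36×10^-3″ = 297.6 pc
Star A: M = m − 5 log₁₀ d + 5 = 16.73 − 5·2.4737 + 5 = 9.362
Star B: p = 1.75 mas = 1.75×10^-3″ → d = 1/p = 571.4 pc
Star B: M = m − 5 log₁₀ d + 5 = 13.59 − 5·2.7570 + 5 = 4.805
ΔM = M_A − M_B = 9.362 − (4.805) = 4.557; smaller M is more luminous → Star B.
L ratio = 10^(0.4 |ΔM|) = 10^1.823 = 66.47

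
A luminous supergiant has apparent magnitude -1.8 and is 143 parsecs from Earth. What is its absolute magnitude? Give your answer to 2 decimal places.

5 log₁₀(d/10 pc) = 5 log₁₀(143.0) − 5 = 5.777
M = m − 5 log₁₀(d/10) = -1.8 − 5.777 = -7.577

M ≈ -7.58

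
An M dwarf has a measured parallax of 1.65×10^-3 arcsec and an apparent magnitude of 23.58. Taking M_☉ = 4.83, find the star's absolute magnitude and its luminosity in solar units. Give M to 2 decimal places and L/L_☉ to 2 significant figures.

M ≈ 14.67; L/L_☉ ≈ 1.2×10^-4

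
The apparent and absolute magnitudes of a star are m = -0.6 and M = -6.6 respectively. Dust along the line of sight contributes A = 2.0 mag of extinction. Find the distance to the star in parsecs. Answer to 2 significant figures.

m − M = 5 log₁₀(d/10 pc) + A  ⇒  -0.6 − (-6.6) − 2.0 = 5 log₁₀(d/10)
4.000 = 5 log₁₀(d/10)
log₁₀ d = (m − M − A)/5 + 1 = 1.8000
d = 10^1.8000 = 63.10 pc

d ≈ 63 pc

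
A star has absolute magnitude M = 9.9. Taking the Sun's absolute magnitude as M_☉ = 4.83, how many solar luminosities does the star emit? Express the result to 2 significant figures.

L/L_☉ ≈ 9.4×10^-3

M − M_☉ = 9.9 − 4.83 = 5.070
L/L_☉ = 10^(−0.4 (M − M_☉)) = 10^-2.028 = 9.376×10^-3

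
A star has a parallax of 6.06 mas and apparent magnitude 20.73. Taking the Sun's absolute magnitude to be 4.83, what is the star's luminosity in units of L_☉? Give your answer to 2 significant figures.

d = 1/p = 1000/6.06 mas = 165.0 pc
M = m − 5 log₁₀ d + 5 = 20.73 − 5·2.2175 + 5 = 14.642
M − M_☉ = 14.642 − 4.83 = 9.812
L/L_☉ = 10^(−0.4 × 9.812) = 1.189×10^-4

L/L_☉ ≈ 1.2×10^-4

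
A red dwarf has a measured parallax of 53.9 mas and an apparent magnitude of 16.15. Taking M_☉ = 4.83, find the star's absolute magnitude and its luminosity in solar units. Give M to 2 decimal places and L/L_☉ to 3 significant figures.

M ≈ 14.81; L/L_☉ ≈ 1.02×10^-4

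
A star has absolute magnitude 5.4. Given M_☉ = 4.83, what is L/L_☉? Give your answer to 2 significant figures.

L/L_☉ ≈ 0.59

M − M_☉ = 5.4 − 4.83 = 0.570
L/L_☉ = 10^(−0.4 (M − M_☉)) = 10^-0.228 = 0.5916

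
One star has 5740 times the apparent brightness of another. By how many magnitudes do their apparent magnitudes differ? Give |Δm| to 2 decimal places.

Pogson: Δm = −2.5 log₁₀(ratio) = −2.5 log₁₀(5740) = −2.5 × 3.7589 = -9.397

|Δm| ≈ 9.40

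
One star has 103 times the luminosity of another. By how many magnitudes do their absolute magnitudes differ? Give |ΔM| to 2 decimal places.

|ΔM| ≈ 5.03

Pogson: ΔM = −2.5 log₁₀(ratio) = −2.5 log₁₀(103) = −2.5 × 2.0128 = -5.032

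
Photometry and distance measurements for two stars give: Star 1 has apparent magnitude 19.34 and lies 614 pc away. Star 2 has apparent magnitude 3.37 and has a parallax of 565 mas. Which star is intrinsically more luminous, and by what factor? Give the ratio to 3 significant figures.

Star 1: M = m − 5 log₁₀ d + 5 = 19.34 − 5·2.7882 + 5 = 10.399
Star 2: p = 565 mas = 0.565″ → d = 1/p = 1.770 pc
Star 2: M = m − 5 log₁₀ d + 5 = 3.37 − 5·0.2480 + 5 = 7.130
ΔM = M_1 − M_2 = 10.399 − (7.130) = 3.269; smaller M is more luminous → Star 2.
L ratio = 10^(0.4 |ΔM|) = 10^1.308 = 20.30

Star 2 is more luminous, by a factor of 20.3.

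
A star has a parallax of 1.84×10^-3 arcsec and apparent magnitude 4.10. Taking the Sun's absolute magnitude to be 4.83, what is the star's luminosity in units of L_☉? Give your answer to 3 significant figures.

d = 1/p = 1/1.84×10^-3″ = 543.5 pc
M = m − 5 log₁₀ d + 5 = 4.10 − 5·2.7352 + 5 = -4.576
M − M_☉ = -4.576 − 4.83 = -9.406
L/L_☉ = 10^(−0.4 × -9.406) = 5786

L/L_☉ ≈ 5790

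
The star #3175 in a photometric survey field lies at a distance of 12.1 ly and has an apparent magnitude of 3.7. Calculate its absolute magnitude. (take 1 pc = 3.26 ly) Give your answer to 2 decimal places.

M ≈ 5.85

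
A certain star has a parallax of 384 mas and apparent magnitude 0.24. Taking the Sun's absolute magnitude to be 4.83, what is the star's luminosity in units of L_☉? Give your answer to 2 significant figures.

d = 1/p = 1000/384 mas = 2.604 pc
M = m − 5 log₁₀ d + 5 = 0.24 − 5·0.4157 + 5 = 3.162
M − M_☉ = 3.162 − 4.83 = -1.668
L/L_☉ = 10^(−0.4 × -1.668) = 4.649

L/L_☉ ≈ 4.6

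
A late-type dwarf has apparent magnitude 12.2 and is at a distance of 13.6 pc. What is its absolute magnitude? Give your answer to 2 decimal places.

5 log₁₀(d/10 pc) = 5 log₁₀(13.60) − 5 = 0.668
M = m − 5 log₁₀(d/10) = 12.2 − 0.668 = 11.532

M ≈ 11.53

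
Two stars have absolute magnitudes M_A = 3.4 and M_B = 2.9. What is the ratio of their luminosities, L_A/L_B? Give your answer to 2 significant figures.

ΔM = M_A − M_B = 0.5
L_A/L_B = 10^(−0.4 ΔM) = 10^-0.200 = 0.6310

L_A/L_B ≈ 0.63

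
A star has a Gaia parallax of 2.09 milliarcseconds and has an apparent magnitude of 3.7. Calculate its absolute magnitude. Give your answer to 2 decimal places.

p = 2.09 mas = 2.09×10^-3″ → d = 1/p = 478.5 pc
5 log₁₀(d/10 pc) = 5 log₁₀(478.5) − 5 = 8.399
M = m − 5 log₁₀(d/10) = 3.7 − 8.399 = -4.699

M ≈ -4.70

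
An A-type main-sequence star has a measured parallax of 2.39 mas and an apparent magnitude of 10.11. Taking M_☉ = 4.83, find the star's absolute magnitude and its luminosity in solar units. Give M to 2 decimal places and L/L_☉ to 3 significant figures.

M ≈ 2.00; L/L_☉ ≈ 13.5

d = 1/p = 1000/2.39 mas = 418.4 pc
M = m − 5 log₁₀ d + 5 = 10.11 − 5·2.6216 + 5 = 2.002
M − M_☉ = 2.002 − 4.83 = -2.828
L/L_☉ = 10^(−0.4 × -2.828) = 13.53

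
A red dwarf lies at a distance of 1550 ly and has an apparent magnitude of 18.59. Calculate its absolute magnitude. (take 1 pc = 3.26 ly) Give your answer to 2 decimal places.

M ≈ 10.20

d = 1550 ly / 3.26 = 475.5 pc
5 log₁₀(d/10 pc) = 5 log₁₀(475.5) − 5 = 8.386
M = m − 5 log₁₀(d/10) = 18.59 − 8.386 = 10.204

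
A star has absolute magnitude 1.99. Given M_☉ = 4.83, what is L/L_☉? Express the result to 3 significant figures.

M − M_☉ = 1.99 − 4.83 = -2.840
L/L_☉ = 10^(−0.4 (M − M_☉)) = 10^1.136 = 13.68

L/L_☉ ≈ 13.7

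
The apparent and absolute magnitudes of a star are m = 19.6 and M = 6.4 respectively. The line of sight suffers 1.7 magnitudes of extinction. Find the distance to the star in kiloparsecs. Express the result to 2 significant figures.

m − M = 5 log₁₀(d/10 pc) + A  ⇒  19.6 − (6.4) − 1.7 = 5 log₁₀(d/10)
11.500 = 5 log₁₀(d/10)
log₁₀ d = (m − M − A)/5 + 1 = 3.3000
d = 10^3.3000 = 1995 pc
= 1.995 kpc

d ≈ 2.0 kpc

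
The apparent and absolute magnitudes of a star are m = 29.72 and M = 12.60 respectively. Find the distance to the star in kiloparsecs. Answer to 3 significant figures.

μ = m − M = 17.120
m − M = 5 log₁₀ d − 5
log₁₀ d = (m − M)/5 + 1 = 4.4240
d = 10^4.4240 = 26550 pc
= 26.55 kpc

d ≈ 26.5 kpc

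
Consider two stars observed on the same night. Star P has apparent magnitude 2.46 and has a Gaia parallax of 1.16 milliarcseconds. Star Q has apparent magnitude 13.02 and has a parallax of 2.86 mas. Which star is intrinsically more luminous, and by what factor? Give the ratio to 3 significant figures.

Star P is more luminous, by a factor of 102000.

Star P: p = 1.16 mas = 1.16×10^-3″ → d = 1/p = 862.1 pc
Star P: M = m − 5 log₁₀ d + 5 = 2.46 − 5·2.9355 + 5 = -7.218
Star Q: p = 2.86 mas = 2.86×10^-3″ → d = 1/p = 349.7 pc
Star Q: M = m − 5 log₁₀ d + 5 = 13.02 − 5·2.5436 + 5 = 5.302
ΔM = M_P − M_Q = -7.218 − (5.302) = -12.520; smaller M is more luminous → Star P.
L ratio = 10^(0.4 |ΔM|) = 10^5.008 = 101800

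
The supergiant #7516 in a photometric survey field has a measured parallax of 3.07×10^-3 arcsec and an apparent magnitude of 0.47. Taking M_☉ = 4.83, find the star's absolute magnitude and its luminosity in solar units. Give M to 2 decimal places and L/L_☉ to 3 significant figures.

M ≈ -7.09; L/L_☉ ≈ 58800

d = 1/p = 1/3.07×10^-3″ = 325.7 pc
M = m − 5 log₁₀ d + 5 = 0.47 − 5·2.5129 + 5 = -7.094
M − M_☉ = -7.094 − 4.83 = -11.924
L/L_☉ = 10^(−0.4 × -11.924) = 58850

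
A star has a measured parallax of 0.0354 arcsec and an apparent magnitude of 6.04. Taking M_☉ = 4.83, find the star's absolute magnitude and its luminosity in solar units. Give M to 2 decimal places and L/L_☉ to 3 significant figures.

M ≈ 3.79; L/L_☉ ≈ 2.62

d = 1/p = 1/0.0354″ = 28.25 pc
M = m − 5 log₁₀ d + 5 = 6.04 − 5·1.4510 + 5 = 3.785
M − M_☉ = 3.785 − 4.83 = -1.045
L/L_☉ = 10^(−0.4 × -1.045) = 2.618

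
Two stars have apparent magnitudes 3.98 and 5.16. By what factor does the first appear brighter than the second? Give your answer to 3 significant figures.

2.96

Δm = 3.98 − (5.16) = -1.18
Flux ratio = 10^(−0.4 Δm) = 10^(−0.4 × -1.18) = 10^0.472 = 2.965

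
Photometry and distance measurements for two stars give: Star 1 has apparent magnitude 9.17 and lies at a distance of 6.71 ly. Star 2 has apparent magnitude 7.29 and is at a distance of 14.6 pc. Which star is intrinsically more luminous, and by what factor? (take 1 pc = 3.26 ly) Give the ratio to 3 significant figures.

Star 2 is more luminous, by a factor of 284.

Star 1: d = 6.71 ly / 3.26 = 2.058 pc
Star 1: M = m − 5 log₁₀ d + 5 = 9.17 − 5·0.3135 + 5 = 12.602
Star 2: M = m − 5 log₁₀ d + 5 = 7.29 − 5·1.1644 + 5 = 6.468
ΔM = M_1 − M_2 = 12.602 − (6.468) = 6.134; smaller M is more luminous → Star 2.
L ratio = 10^(0.4 |ΔM|) = 10^2.454 = 284.2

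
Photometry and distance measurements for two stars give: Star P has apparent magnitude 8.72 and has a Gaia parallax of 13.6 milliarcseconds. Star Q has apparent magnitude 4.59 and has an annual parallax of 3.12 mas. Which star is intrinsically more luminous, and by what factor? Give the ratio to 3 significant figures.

Star Q is more luminous, by a factor of 853.

Star P: p = 13.6 mas = 0.0136″ → d = 1/p = 73.53 pc
Star P: M = m − 5 log₁₀ d + 5 = 8.72 − 5·1.8665 + 5 = 4.388
Star Q: p = 3.12 mas = 3.12×10^-3″ → d = 1/p = 320.5 pc
Star Q: M = m − 5 log₁₀ d + 5 = 4.59 − 5·2.5058 + 5 = -2.939
ΔM = M_P − M_Q = 4.388 − (-2.939) = 7.327; smaller M is more luminous → Star Q.
L ratio = 10^(0.4 |ΔM|) = 10^2.931 = 852.6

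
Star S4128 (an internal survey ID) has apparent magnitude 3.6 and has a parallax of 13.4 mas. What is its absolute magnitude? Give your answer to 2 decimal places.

p = 13.4 mas = 0.0134″ → d = 1/p = 74.63 pc
5 log₁₀(d/10 pc) = 5 log₁₀(74.63) − 5 = 4.364
M = m − 5 log₁₀(d/10) = 3.6 − 4.364 = -0.764

M ≈ -0.76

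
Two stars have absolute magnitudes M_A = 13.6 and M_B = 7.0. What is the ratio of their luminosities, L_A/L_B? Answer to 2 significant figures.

L_A/L_B ≈ 2.3×10^-3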